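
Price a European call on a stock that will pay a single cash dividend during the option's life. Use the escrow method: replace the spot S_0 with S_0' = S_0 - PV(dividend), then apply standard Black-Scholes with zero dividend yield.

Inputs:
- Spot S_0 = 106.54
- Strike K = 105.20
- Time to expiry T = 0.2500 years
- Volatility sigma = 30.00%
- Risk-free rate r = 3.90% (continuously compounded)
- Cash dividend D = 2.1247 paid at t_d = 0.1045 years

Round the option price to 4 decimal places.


PV(D) = D * exp(-r * t_d) = 2.1247 * 0.99593279 = 2.11605841
S_0' = S_0 - PV(D) = 106.5400 - 2.11605841 = 104.42394159
d1 = (ln(S_0'/K) + (r + sigma^2/2)*T) / (sigma*sqrt(T)) = 0.09063783
d2 = d1 - sigma*sqrt(T) = -0.05936217
exp(-rT) = 0.99029738
N(d1) = 0.53610981; N(d2) = 0.47633182
C = S_0' * N(d1) - K * exp(-rT) * N(d2) = 104.42394159 * 0.53610981 - 105.2000 * 0.99029738 * 0.47633182 = 6.3588

Answer: Price = 6.3588


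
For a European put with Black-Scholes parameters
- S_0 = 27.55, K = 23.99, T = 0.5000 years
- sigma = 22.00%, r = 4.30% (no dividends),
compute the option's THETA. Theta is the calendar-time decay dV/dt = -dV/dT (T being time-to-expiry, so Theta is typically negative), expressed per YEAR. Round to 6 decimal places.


d1 = 1.1054358365; d2 = 0.9498723446
phi(d1) = 0.2165502347; exp(-qT) = 1.0000000000; exp(-rT) = 0.9787294775
Theta = -S*exp(-qT)*phi(d1)*sigma/(2*sqrt(T)) + r*K*exp(-rT)*N(-d2) - q*S*exp(-qT)*N(-d1)
N(-d1) = 0.1344853913; N(-d2) = 0.1710885603; sqrt(T) = 0.7071067812
Term 1 = -27.5500 * 1.0000000000 * 0.2165502347 * 0.2200 / (2 * 0.7071067812) = -0.9280854090
Term 2 = 0.0430 * 23.9900 * 0.9787294775 * 0.1710885603 = 0.1727357953
Term 3 = 0 (no dividend yield, q = 0)
Theta = -0.9280854090 + (0.1727357953) + (0.0000000000) = -0.755350

Answer: Theta = -0.755350


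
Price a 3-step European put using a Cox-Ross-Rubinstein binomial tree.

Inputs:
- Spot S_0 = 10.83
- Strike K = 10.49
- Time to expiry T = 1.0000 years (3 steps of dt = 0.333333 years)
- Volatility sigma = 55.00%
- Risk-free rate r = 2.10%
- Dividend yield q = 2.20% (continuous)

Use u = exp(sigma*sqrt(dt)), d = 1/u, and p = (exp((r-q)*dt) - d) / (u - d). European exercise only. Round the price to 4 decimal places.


Answer: Price = V(0,0) = 2.2823

Derivation:
dt = T/N = 0.333333
u = exp(sigma*sqrt(dt)) = 1.373748; d = 1/u = 0.727936
p = (exp((r-q)*dt) - d) / (u - d) = 0.420759
Discount per step: exp(-r*dt) = 0.993024
Stock lattice S(k, i) with i counting down-moves:
  k=0: S(0,0) = 10.8300
  k=1: S(1,0) = 14.8777; S(1,1) = 7.8835
  k=2: S(2,0) = 20.4382; S(2,1) = 10.8300; S(2,2) = 5.7387
  k=3: S(3,0) = 28.0769; S(3,1) = 14.8777; S(3,2) = 7.8835; S(3,3) = 4.1774
Terminal payoffs V(N, i) = max(K - S_T, 0):
  V(3,0) = 0.000000; V(3,1) = 0.000000; V(3,2) = 2.606457; V(3,3) = 6.312587
Backward induction: V(k, i) = exp(-r*dt) * [p * V(k+1, i) + (1-p) * V(k+1, i+1)].
  V(2,0) = exp(-r*dt) * [p*0.000000 + (1-p)*0.000000] = 0.000000
  V(2,1) = exp(-r*dt) * [p*0.000000 + (1-p)*2.606457] = 1.499236
  V(2,2) = exp(-r*dt) * [p*2.606457 + (1-p)*6.312587] = 4.720045
  V(1,0) = exp(-r*dt) * [p*0.000000 + (1-p)*1.499236] = 0.862362
  V(1,1) = exp(-r*dt) * [p*1.499236 + (1-p)*4.720045] = 3.341390
  V(0,0) = exp(-r*dt) * [p*0.862362 + (1-p)*3.341390] = 2.282285


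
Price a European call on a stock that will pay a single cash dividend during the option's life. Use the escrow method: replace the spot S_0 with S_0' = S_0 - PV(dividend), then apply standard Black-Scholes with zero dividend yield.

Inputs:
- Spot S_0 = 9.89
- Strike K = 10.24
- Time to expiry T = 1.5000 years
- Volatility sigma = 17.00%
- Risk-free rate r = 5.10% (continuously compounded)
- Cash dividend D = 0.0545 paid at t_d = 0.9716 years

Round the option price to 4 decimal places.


PV(D) = D * exp(-r * t_d) = 0.0545 * 0.95165605 = 0.05186525
S_0' = S_0 - PV(D) = 9.8900 - 0.05186525 = 9.83813475
d1 = (ln(S_0'/K) + (r + sigma^2/2)*T) / (sigma*sqrt(T)) = 0.27923950
d2 = d1 - sigma*sqrt(T) = 0.07103287
exp(-rT) = 0.92635291
N(d1) = 0.60996948; N(d2) = 0.52831420
C = S_0' * N(d1) - K * exp(-rT) * N(d2) = 9.83813475 * 0.60996948 - 10.2400 * 0.92635291 * 0.52831420 = 0.9895

Answer: Price = 0.9895


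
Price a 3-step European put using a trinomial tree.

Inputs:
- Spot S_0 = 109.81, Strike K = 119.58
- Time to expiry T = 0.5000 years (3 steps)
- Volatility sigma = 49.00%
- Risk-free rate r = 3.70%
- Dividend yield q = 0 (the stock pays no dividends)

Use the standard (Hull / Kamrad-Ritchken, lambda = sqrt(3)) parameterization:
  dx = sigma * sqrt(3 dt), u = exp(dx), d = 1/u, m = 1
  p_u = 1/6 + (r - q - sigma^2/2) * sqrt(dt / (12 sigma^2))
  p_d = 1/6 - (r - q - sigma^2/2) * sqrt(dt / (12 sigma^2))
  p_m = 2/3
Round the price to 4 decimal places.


Answer: Price = V(0,0) = 19.7032

Derivation:
dt = T/N = 0.166667; dx = sigma*sqrt(3*dt) = 0.346482
u = exp(dx) = 1.414084; d = 1/u = 0.707171
p_u = 0.146692, p_m = 0.666667, p_d = 0.186641
Discount per step: exp(-r*dt) = 0.993852
Stock lattice S(k, j) with j the centered position index:
  k=0: S(0,+0) = 109.8100
  k=1: S(1,-1) = 77.6545; S(1,+0) = 109.8100; S(1,+1) = 155.2806
  k=2: S(2,-2) = 54.9150; S(2,-1) = 77.6545; S(2,+0) = 109.8100; S(2,+1) = 155.2806; S(2,+2) = 219.5799
  k=3: S(3,-3) = 38.8343; S(3,-2) = 54.9150; S(3,-1) = 77.6545; S(3,+0) = 109.8100; S(3,+1) = 155.2806; S(3,+2) = 219.5799; S(3,+3) = 310.5046
Terminal payoffs V(N, j) = max(K - S_T, 0):
  V(3,-3) = 80.745671; V(3,-2) = 64.664977; V(3,-1) = 41.925517; V(3,+0) = 9.770000; V(3,+1) = 0.000000; V(3,+2) = 0.000000; V(3,+3) = 0.000000
Backward induction: V(k, j) = exp(-r*dt) * [p_u * V(k+1, j+1) + p_m * V(k+1, j) + p_d * V(k+1, j-1)]
  V(2,-2) = exp(-r*dt) * [p_u*41.925517 + p_m*64.664977 + p_d*80.745671] = 63.935114
  V(2,-1) = exp(-r*dt) * [p_u*9.770000 + p_m*41.925517 + p_d*64.664977] = 41.197839
  V(2,+0) = exp(-r*dt) * [p_u*0.000000 + p_m*9.770000 + p_d*41.925517] = 14.250216
  V(2,+1) = exp(-r*dt) * [p_u*0.000000 + p_m*0.000000 + p_d*9.770000] = 1.812275
  V(2,+2) = exp(-r*dt) * [p_u*0.000000 + p_m*0.000000 + p_d*0.000000] = 0.000000
  V(1,-1) = exp(-r*dt) * [p_u*14.250216 + p_m*41.197839 + p_d*63.935114] = 41.233490
  V(1,+0) = exp(-r*dt) * [p_u*1.812275 + p_m*14.250216 + p_d*41.197839] = 17.347896
  V(1,+1) = exp(-r*dt) * [p_u*0.000000 + p_m*1.812275 + p_d*14.250216] = 3.844082
  V(0,+0) = exp(-r*dt) * [p_u*3.844082 + p_m*17.347896 + p_d*41.233490] = 19.703152


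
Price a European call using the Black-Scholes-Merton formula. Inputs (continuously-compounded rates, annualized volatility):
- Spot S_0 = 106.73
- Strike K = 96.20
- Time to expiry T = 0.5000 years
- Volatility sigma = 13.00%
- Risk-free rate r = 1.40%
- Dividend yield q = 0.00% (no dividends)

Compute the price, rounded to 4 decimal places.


Answer: Price = 11.7149

Derivation:
d1 = (ln(S/K) + (r - q + 0.5*sigma^2) * T) / (sigma * sqrt(T)) = 1.25210034
d2 = d1 - sigma * sqrt(T) = 1.16017646
exp(-rT) = 0.99302444; exp(-qT) = 1.00000000
C = S_0 * exp(-qT) * N(d1) - K * exp(-rT) * N(d2)
N(d1) = 0.89473335; N(d2) = 0.87701151
C = 106.7300 * 1.00000000 * 0.89473335 - 96.2000 * 0.99302444 * 0.87701151 = 11.7149


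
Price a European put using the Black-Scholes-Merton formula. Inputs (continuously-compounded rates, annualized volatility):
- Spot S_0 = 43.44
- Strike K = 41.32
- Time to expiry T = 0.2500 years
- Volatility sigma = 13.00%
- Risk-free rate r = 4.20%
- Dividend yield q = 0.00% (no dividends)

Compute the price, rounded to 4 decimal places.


d1 = (ln(S/K) + (r - q + 0.5*sigma^2) * T) / (sigma * sqrt(T)) = 0.96379279
d2 = d1 - sigma * sqrt(T) = 0.89879279
exp(-rT) = 0.98955493; exp(-qT) = 1.00000000
P = K * exp(-rT) * N(-d2) - S_0 * exp(-qT) * N(-d1)
N(-d1) = 0.16757491; N(-d2) = 0.18438152
P = 41.3200 * 0.98955493 * 0.18438152 - 43.4400 * 1.00000000 * 0.16757491 = 0.2596

Answer: Price = 0.2596


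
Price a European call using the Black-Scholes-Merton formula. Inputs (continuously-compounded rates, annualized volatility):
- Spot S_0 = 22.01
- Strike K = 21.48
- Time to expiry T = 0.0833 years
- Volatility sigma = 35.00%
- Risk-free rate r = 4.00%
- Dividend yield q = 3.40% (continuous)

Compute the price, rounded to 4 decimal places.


Answer: Price = 1.1692

Derivation:
d1 = (ln(S/K) + (r - q + 0.5*sigma^2) * T) / (sigma * sqrt(T)) = 0.29675027
d2 = d1 - sigma * sqrt(T) = 0.19573418
exp(-rT) = 0.99667354; exp(-qT) = 0.99717181
C = S_0 * exp(-qT) * N(d1) - K * exp(-rT) * N(d2)
N(d1) = 0.61667141; N(d2) = 0.57759088
C = 22.0100 * 0.99717181 * 0.61667141 - 21.4800 * 0.99667354 * 0.57759088 = 1.1692


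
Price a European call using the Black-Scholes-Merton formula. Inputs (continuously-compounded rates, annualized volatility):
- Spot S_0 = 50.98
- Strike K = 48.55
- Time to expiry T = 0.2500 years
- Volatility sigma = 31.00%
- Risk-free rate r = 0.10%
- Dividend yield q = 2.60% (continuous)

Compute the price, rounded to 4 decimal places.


d1 = (ln(S/K) + (r - q + 0.5*sigma^2) * T) / (sigma * sqrt(T)) = 0.35226906
d2 = d1 - sigma * sqrt(T) = 0.19726906
exp(-rT) = 0.99975003; exp(-qT) = 0.99352108
C = S_0 * exp(-qT) * N(d1) - K * exp(-rT) * N(d2)
N(d1) = 0.63768176; N(d2) = 0.57819150
C = 50.9800 * 0.99352108 * 0.63768176 - 48.5500 * 0.99975003 * 0.57819150 = 4.2342

Answer: Price = 4.2342


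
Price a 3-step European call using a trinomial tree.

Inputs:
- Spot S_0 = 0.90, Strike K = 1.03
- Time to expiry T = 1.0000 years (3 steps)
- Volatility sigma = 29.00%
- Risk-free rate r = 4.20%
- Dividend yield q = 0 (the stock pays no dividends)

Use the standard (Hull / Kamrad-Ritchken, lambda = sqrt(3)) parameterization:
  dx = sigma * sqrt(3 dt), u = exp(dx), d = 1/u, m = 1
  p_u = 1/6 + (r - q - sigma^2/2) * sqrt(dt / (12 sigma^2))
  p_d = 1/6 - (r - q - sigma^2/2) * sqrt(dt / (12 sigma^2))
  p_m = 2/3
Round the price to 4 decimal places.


dt = T/N = 0.333333; dx = sigma*sqrt(3*dt) = 0.290000
u = exp(dx) = 1.336427; d = 1/u = 0.748264
p_u = 0.166638, p_m = 0.666667, p_d = 0.166695
Discount per step: exp(-r*dt) = 0.986098
Stock lattice S(k, j) with j the centered position index:
  k=0: S(0,+0) = 0.9000
  k=1: S(1,-1) = 0.6734; S(1,+0) = 0.9000; S(1,+1) = 1.2028
  k=2: S(2,-2) = 0.5039; S(2,-1) = 0.6734; S(2,+0) = 0.9000; S(2,+1) = 1.2028; S(2,+2) = 1.6074
  k=3: S(3,-3) = 0.3771; S(3,-2) = 0.5039; S(3,-1) = 0.6734; S(3,+0) = 0.9000; S(3,+1) = 1.2028; S(3,+2) = 1.6074; S(3,+3) = 2.1482
Terminal payoffs V(N, j) = max(S_T - K, 0):
  V(3,-3) = 0.000000; V(3,-2) = 0.000000; V(3,-1) = 0.000000; V(3,+0) = 0.000000; V(3,+1) = 0.172785; V(3,+2) = 0.577435; V(3,+3) = 1.118220
Backward induction: V(k, j) = exp(-r*dt) * [p_u * V(k+1, j+1) + p_m * V(k+1, j) + p_d * V(k+1, j-1)]
  V(2,-2) = exp(-r*dt) * [p_u*0.000000 + p_m*0.000000 + p_d*0.000000] = 0.000000
  V(2,-1) = exp(-r*dt) * [p_u*0.000000 + p_m*0.000000 + p_d*0.000000] = 0.000000
  V(2,+0) = exp(-r*dt) * [p_u*0.172785 + p_m*0.000000 + p_d*0.000000] = 0.028392
  V(2,+1) = exp(-r*dt) * [p_u*0.577435 + p_m*0.172785 + p_d*0.000000] = 0.208473
  V(2,+2) = exp(-r*dt) * [p_u*1.118220 + p_m*0.577435 + p_d*0.172785] = 0.591754
  V(1,-1) = exp(-r*dt) * [p_u*0.028392 + p_m*0.000000 + p_d*0.000000] = 0.004665
  V(1,+0) = exp(-r*dt) * [p_u*0.208473 + p_m*0.028392 + p_d*0.000000] = 0.052922
  V(1,+1) = exp(-r*dt) * [p_u*0.591754 + p_m*0.208473 + p_d*0.028392] = 0.238955
  V(0,+0) = exp(-r*dt) * [p_u*0.238955 + p_m*0.052922 + p_d*0.004665] = 0.074823

Answer: Price = V(0,0) = 0.0748


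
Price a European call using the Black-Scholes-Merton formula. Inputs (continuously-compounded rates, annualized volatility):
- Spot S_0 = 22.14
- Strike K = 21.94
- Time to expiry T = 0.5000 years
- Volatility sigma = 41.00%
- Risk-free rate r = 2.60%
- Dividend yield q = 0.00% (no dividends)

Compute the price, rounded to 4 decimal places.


Answer: Price = 2.7728

Derivation:
d1 = (ln(S/K) + (r - q + 0.5*sigma^2) * T) / (sigma * sqrt(T)) = 0.22109840
d2 = d1 - sigma * sqrt(T) = -0.06881538
exp(-rT) = 0.98708414; exp(-qT) = 1.00000000
C = S_0 * exp(-qT) * N(d1) - K * exp(-rT) * N(d2)
N(d1) = 0.58749209; N(d2) = 0.47256829
C = 22.1400 * 1.00000000 * 0.58749209 - 21.9400 * 0.98708414 * 0.47256829 = 2.7728


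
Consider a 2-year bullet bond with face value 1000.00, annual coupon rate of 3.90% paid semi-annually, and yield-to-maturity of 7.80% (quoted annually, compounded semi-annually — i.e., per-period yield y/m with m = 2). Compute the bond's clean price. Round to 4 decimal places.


Coupon per period c = face * coupon_rate / m = 19.500000
Periods per year m = 2; per-period yield y/m = 0.039000
Number of cashflows N = 4
Cashflows (t years, CF_t, discount factor 1/(1+y/m)^(m*t), PV):
  t = 0.5000: CF_t = 19.500000, DF = 0.962464, PV = 18.768046
  t = 1.0000: CF_t = 19.500000, DF = 0.926337, PV = 18.063567
  t = 1.5000: CF_t = 19.500000, DF = 0.891566, PV = 17.385531
  t = 2.0000: CF_t = 1019.500000, DF = 0.858100, PV = 874.832764
Price P = sum_t PV_t = 929.049909

Answer: Price = 929.0499


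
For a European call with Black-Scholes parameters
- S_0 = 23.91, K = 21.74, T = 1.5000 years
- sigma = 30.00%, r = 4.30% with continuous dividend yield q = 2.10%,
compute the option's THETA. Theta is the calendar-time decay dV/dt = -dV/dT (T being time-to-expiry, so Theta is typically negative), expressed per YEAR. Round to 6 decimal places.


Answer: Theta = -1.136120

Derivation:
d1 = 0.5324725292; d2 = 0.1650490678
phi(d1) = 0.3462126732; exp(-qT) = 0.9689909565; exp(-rT) = 0.9375361143
Theta = -S*exp(-qT)*phi(d1)*sigma/(2*sqrt(T)) - r*K*exp(-rT)*N(d2) + q*S*exp(-qT)*N(d1)
N(d1) = 0.7028006184; N(d2) = 0.5655473194; sqrt(T) = 1.2247448714
Term 1 = -23.9100 * 0.9689909565 * 0.3462126732 * 0.3000 / (2 * 1.2247448714) = -0.9823989526
Term 2 = -0.0430 * 21.7400 * 0.9375361143 * 0.5655473194 = -0.4956612291
Term 3 = 0.0210 * 23.9100 * 0.9689909565 * 0.7028006184 = 0.3419406474
Theta = -0.9823989526 + (-0.4956612291) + (0.3419406474) = -1.136120


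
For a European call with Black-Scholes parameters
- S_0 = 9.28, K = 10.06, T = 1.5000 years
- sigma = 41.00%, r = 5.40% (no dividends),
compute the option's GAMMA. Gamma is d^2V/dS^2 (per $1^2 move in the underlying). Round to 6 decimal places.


Answer: Gamma = 0.082943

Derivation:
d1 = 0.2516589474; d2 = -0.2504864499
phi(d1) = 0.3865072527; exp(-qT) = 1.0000000000; exp(-rT) = 0.9221936914
Gamma = exp(-qT) * phi(d1) / (S * sigma * sqrt(T)) = 1.0000000000 * 0.3865072527 / (9.2800 * 0.4100 * 1.2247448714) = 0.082943


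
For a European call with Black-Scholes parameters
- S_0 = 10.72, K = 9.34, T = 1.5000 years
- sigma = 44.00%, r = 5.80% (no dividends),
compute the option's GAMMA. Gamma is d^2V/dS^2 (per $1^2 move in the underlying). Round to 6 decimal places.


Answer: Gamma = 0.054557

Derivation:
d1 = 0.6866084967; d2 = 0.1477207533
phi(d1) = 0.3151665193; exp(-qT) = 1.0000000000; exp(-rT) = 0.9166770956
Gamma = exp(-qT) * phi(d1) / (S * sigma * sqrt(T)) = 1.0000000000 * 0.3151665193 / (10.7200 * 0.4400 * 1.2247448714) = 0.054557


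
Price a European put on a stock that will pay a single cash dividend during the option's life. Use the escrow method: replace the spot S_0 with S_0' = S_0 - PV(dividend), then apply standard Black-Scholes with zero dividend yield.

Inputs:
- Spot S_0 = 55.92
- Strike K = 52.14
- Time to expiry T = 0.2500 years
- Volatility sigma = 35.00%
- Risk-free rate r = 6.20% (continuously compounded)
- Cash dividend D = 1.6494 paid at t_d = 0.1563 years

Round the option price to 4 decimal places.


PV(D) = D * exp(-r * t_d) = 1.6494 * 0.99035620 = 1.63349352
S_0' = S_0 - PV(D) = 55.9200 - 1.63349352 = 54.28650648
d1 = (ln(S_0'/K) + (r + sigma^2/2)*T) / (sigma*sqrt(T)) = 0.40660450
d2 = d1 - sigma*sqrt(T) = 0.23160450
exp(-rT) = 0.98461951
N(-d1) = 0.34214924; N(-d2) = 0.40842260
P = K * exp(-rT) * N(-d2) - S_0' * N(-d1) = 52.1400 * 0.98461951 * 0.40842260 - 54.28650648 * 0.34214924 = 2.3935

Answer: Price = 2.3935


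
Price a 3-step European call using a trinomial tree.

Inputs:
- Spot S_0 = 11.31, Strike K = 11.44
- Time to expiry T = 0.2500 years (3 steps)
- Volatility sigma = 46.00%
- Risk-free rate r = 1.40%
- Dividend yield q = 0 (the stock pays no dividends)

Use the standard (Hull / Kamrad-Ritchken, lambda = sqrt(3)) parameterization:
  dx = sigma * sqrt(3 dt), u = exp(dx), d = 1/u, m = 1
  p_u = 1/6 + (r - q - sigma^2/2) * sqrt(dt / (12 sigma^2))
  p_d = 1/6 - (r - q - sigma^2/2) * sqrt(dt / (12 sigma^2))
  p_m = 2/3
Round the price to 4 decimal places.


dt = T/N = 0.083333; dx = sigma*sqrt(3*dt) = 0.230000
u = exp(dx) = 1.258600; d = 1/u = 0.794534
p_u = 0.150036, p_m = 0.666667, p_d = 0.183297
Discount per step: exp(-r*dt) = 0.998834
Stock lattice S(k, j) with j the centered position index:
  k=0: S(0,+0) = 11.3100
  k=1: S(1,-1) = 8.9862; S(1,+0) = 11.3100; S(1,+1) = 14.2348
  k=2: S(2,-2) = 7.1398; S(2,-1) = 8.9862; S(2,+0) = 11.3100; S(2,+1) = 14.2348; S(2,+2) = 17.9159
  k=3: S(3,-3) = 5.6728; S(3,-2) = 7.1398; S(3,-1) = 8.9862; S(3,+0) = 11.3100; S(3,+1) = 14.2348; S(3,+2) = 17.9159; S(3,+3) = 22.5489
Terminal payoffs V(N, j) = max(S_T - K, 0):
  V(3,-3) = 0.000000; V(3,-2) = 0.000000; V(3,-1) = 0.000000; V(3,+0) = 0.000000; V(3,+1) = 2.794766; V(3,+2) = 6.475877; V(3,+3) = 11.108923
Backward induction: V(k, j) = exp(-r*dt) * [p_u * V(k+1, j+1) + p_m * V(k+1, j) + p_d * V(k+1, j-1)]
  V(2,-2) = exp(-r*dt) * [p_u*0.000000 + p_m*0.000000 + p_d*0.000000] = 0.000000
  V(2,-1) = exp(-r*dt) * [p_u*0.000000 + p_m*0.000000 + p_d*0.000000] = 0.000000
  V(2,+0) = exp(-r*dt) * [p_u*2.794766 + p_m*0.000000 + p_d*0.000000] = 0.418827
  V(2,+1) = exp(-r*dt) * [p_u*6.475877 + p_m*2.794766 + p_d*0.000000] = 2.831488
  V(2,+2) = exp(-r*dt) * [p_u*11.108923 + p_m*6.475877 + p_d*2.794766] = 6.488690
  V(1,-1) = exp(-r*dt) * [p_u*0.418827 + p_m*0.000000 + p_d*0.000000] = 0.062766
  V(1,+0) = exp(-r*dt) * [p_u*2.831488 + p_m*0.418827 + p_d*0.000000] = 0.703223
  V(1,+1) = exp(-r*dt) * [p_u*6.488690 + p_m*2.831488 + p_d*0.418827] = 2.934542
  V(0,+0) = exp(-r*dt) * [p_u*2.934542 + p_m*0.703223 + p_d*0.062766] = 0.919534

Answer: Price = V(0,0) = 0.9195


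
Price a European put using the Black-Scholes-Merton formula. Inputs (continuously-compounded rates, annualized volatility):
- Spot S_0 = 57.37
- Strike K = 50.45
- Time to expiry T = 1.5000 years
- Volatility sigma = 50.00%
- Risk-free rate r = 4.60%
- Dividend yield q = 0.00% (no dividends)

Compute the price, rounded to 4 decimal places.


Answer: Price = 8.0465

Derivation:
d1 = (ln(S/K) + (r - q + 0.5*sigma^2) * T) / (sigma * sqrt(T)) = 0.62876568
d2 = d1 - sigma * sqrt(T) = 0.01639325
exp(-rT) = 0.93332668; exp(-qT) = 1.00000000
P = K * exp(-rT) * N(-d2) - S_0 * exp(-qT) * N(-d1)
N(-d1) = 0.26475124; N(-d2) = 0.49346033
P = 50.4500 * 0.93332668 * 0.49346033 - 57.3700 * 1.00000000 * 0.26475124 = 8.0465


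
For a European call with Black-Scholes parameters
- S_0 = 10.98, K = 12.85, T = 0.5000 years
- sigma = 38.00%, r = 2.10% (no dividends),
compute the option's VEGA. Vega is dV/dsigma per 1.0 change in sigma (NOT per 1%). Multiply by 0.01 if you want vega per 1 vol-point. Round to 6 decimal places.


Answer: Vega = 2.845523

Derivation:
d1 = -0.4118650453; d2 = -0.6805656222
phi(d1) = 0.3665006658; exp(-qT) = 1.0000000000; exp(-rT) = 0.9895549326
Vega = S * exp(-qT) * phi(d1) * sqrt(T) = 10.9800 * 1.0000000000 * 0.3665006658 * 0.7071067812 = 2.845523


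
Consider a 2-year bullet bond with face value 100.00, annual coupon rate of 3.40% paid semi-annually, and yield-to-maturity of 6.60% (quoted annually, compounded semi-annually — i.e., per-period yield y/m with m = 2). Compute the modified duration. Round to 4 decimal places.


Answer: Modified duration = 1.8864

Derivation:
Coupon per period c = face * coupon_rate / m = 1.700000
Periods per year m = 2; per-period yield y/m = 0.033000
Number of cashflows N = 4
Cashflows (t years, CF_t, discount factor 1/(1+y/m)^(m*t), PV):
  t = 0.5000: CF_t = 1.700000, DF = 0.968054, PV = 1.645692
  t = 1.0000: CF_t = 1.700000, DF = 0.937129, PV = 1.593119
  t = 1.5000: CF_t = 1.700000, DF = 0.907192, PV = 1.542226
  t = 2.0000: CF_t = 101.700000, DF = 0.878211, PV = 89.314026
Price P = sum_t PV_t = 94.095063
First compute Macaulay numerator sum_t t * PV_t:
  t * PV_t at t = 0.5000: 0.822846
  t * PV_t at t = 1.0000: 1.593119
  t * PV_t at t = 1.5000: 2.313339
  t * PV_t at t = 2.0000: 178.628052
Macaulay duration D = 183.357356 / 94.095063 = 1.948639
Modified duration = D / (1 + y/m) = 1.948639 / (1 + 0.033000) = 1.886389


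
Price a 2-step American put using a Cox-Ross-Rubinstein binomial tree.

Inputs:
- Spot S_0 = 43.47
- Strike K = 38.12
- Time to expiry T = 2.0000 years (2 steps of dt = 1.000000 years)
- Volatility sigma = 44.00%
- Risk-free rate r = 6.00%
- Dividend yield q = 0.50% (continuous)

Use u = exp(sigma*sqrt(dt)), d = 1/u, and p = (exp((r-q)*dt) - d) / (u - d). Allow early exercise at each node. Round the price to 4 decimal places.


dt = T/N = 1.000000
u = exp(sigma*sqrt(dt)) = 1.552707; d = 1/u = 0.644036
p = (exp((r-q)*dt) - d) / (u - d) = 0.453964
Discount per step: exp(-r*dt) = 0.941765
Stock lattice S(k, i) with i counting down-moves:
  k=0: S(0,0) = 43.4700
  k=1: S(1,0) = 67.4962; S(1,1) = 27.9963
  k=2: S(2,0) = 104.8018; S(2,1) = 43.4700; S(2,2) = 18.0306
Terminal payoffs V(N, i) = max(K - S_T, 0):
  V(2,0) = 0.000000; V(2,1) = 0.000000; V(2,2) = 20.089387
Backward induction: V(k, i) = exp(-r*dt) * [p * V(k+1, i) + (1-p) * V(k+1, i+1)]; then take max(V_cont, immediate exercise) for American.
  V(1,0) = exp(-r*dt) * [p*0.000000 + (1-p)*0.000000] = 0.000000; exercise = 0.000000; V(1,0) = max -> 0.000000
  V(1,1) = exp(-r*dt) * [p*0.000000 + (1-p)*20.089387] = 10.330705; exercise = 10.123737; V(1,1) = max -> 10.330705
  V(0,0) = exp(-r*dt) * [p*0.000000 + (1-p)*10.330705] = 5.312430; exercise = 0.000000; V(0,0) = max -> 5.312430

Answer: Price = V(0,0) = 5.3124


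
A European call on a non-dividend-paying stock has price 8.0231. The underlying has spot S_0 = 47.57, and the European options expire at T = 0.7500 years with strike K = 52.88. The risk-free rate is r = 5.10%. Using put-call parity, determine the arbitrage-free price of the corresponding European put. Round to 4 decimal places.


Answer: Put price = 11.3486

Derivation:
Put-call parity: C - P = S_0 * exp(-qT) - K * exp(-rT).
S_0 * exp(-qT) = 47.5700 * 1.00000000 = 47.57000000
K * exp(-rT) = 52.8800 * 0.96247229 = 50.89553484
P = C - S*exp(-qT) + K*exp(-rT)
P = 8.0231 - 47.57000000 + 50.89553484 = 11.3486


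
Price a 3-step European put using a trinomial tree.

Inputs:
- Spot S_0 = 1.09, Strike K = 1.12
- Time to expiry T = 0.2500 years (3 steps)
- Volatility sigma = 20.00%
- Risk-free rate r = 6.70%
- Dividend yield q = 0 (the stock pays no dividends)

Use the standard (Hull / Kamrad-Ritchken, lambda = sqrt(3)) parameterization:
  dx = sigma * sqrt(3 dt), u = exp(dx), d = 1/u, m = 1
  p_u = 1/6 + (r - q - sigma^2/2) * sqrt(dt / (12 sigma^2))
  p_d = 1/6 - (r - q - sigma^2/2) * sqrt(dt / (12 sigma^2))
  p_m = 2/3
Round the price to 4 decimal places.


Answer: Price = V(0,0) = 0.0500

Derivation:
dt = T/N = 0.083333; dx = sigma*sqrt(3*dt) = 0.100000
u = exp(dx) = 1.105171; d = 1/u = 0.904837
p_u = 0.186250, p_m = 0.666667, p_d = 0.147083
Discount per step: exp(-r*dt) = 0.994432
Stock lattice S(k, j) with j the centered position index:
  k=0: S(0,+0) = 1.0900
  k=1: S(1,-1) = 0.9863; S(1,+0) = 1.0900; S(1,+1) = 1.2046
  k=2: S(2,-2) = 0.8924; S(2,-1) = 0.9863; S(2,+0) = 1.0900; S(2,+1) = 1.2046; S(2,+2) = 1.3313
  k=3: S(3,-3) = 0.8075; S(3,-2) = 0.8924; S(3,-1) = 0.9863; S(3,+0) = 1.0900; S(3,+1) = 1.2046; S(3,+2) = 1.3313; S(3,+3) = 1.4713
Terminal payoffs V(N, j) = max(K - S_T, 0):
  V(3,-3) = 0.312508; V(3,-2) = 0.227583; V(3,-1) = 0.133727; V(3,+0) = 0.030000; V(3,+1) = 0.000000; V(3,+2) = 0.000000; V(3,+3) = 0.000000
Backward induction: V(k, j) = exp(-r*dt) * [p_u * V(k+1, j+1) + p_m * V(k+1, j) + p_d * V(k+1, j-1)]
  V(2,-2) = exp(-r*dt) * [p_u*0.133727 + p_m*0.227583 + p_d*0.312508] = 0.221354
  V(2,-1) = exp(-r*dt) * [p_u*0.030000 + p_m*0.133727 + p_d*0.227583] = 0.127499
  V(2,+0) = exp(-r*dt) * [p_u*0.000000 + p_m*0.030000 + p_d*0.133727] = 0.039448
  V(2,+1) = exp(-r*dt) * [p_u*0.000000 + p_m*0.000000 + p_d*0.030000] = 0.004388
  V(2,+2) = exp(-r*dt) * [p_u*0.000000 + p_m*0.000000 + p_d*0.000000] = 0.000000
  V(1,-1) = exp(-r*dt) * [p_u*0.039448 + p_m*0.127499 + p_d*0.221354] = 0.124209
  V(1,+0) = exp(-r*dt) * [p_u*0.004388 + p_m*0.039448 + p_d*0.127499] = 0.045614
  V(1,+1) = exp(-r*dt) * [p_u*0.000000 + p_m*0.004388 + p_d*0.039448] = 0.008679
  V(0,+0) = exp(-r*dt) * [p_u*0.008679 + p_m*0.045614 + p_d*0.124209] = 0.050014


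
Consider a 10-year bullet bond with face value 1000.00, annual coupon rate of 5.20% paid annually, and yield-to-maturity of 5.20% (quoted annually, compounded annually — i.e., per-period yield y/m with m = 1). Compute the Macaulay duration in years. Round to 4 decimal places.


Answer: Macaulay duration = 8.0449 years

Derivation:
Coupon per period c = face * coupon_rate / m = 52.000000
Periods per year m = 1; per-period yield y/m = 0.052000
Number of cashflows N = 10
Cashflows (t years, CF_t, discount factor 1/(1+y/m)^(m*t), PV):
  t = 1.0000: CF_t = 52.000000, DF = 0.950570, PV = 49.429658
  t = 2.0000: CF_t = 52.000000, DF = 0.903584, PV = 46.986367
  t = 3.0000: CF_t = 52.000000, DF = 0.858920, PV = 44.663847
  t = 4.0000: CF_t = 52.000000, DF = 0.816464, PV = 42.456128
  t = 5.0000: CF_t = 52.000000, DF = 0.776106, PV = 40.357536
  t = 6.0000: CF_t = 52.000000, DF = 0.737744, PV = 38.362677
  t = 7.0000: CF_t = 52.000000, DF = 0.701277, PV = 36.466423
  t = 8.0000: CF_t = 52.000000, DF = 0.666613, PV = 34.663900
  t = 9.0000: CF_t = 52.000000, DF = 0.633663, PV = 32.950475
  t = 10.0000: CF_t = 1052.000000, DF = 0.602341, PV = 633.662989
Price P = sum_t PV_t = 1000.000000
Macaulay numerator sum_t t * PV_t:
  t * PV_t at t = 1.0000: 49.429658
  t * PV_t at t = 2.0000: 93.972733
  t * PV_t at t = 3.0000: 133.991540
  t * PV_t at t = 4.0000: 169.824512
  t * PV_t at t = 5.0000: 201.787681
  t * PV_t at t = 6.0000: 230.176062
  t * PV_t at t = 7.0000: 255.264961
  t * PV_t at t = 8.0000: 277.311201
  t * PV_t at t = 9.0000: 296.554279
  t * PV_t at t = 10.0000: 6336.629891
Macaulay duration D = (sum_t t * PV_t) / P = 8044.942518 / 1000.000000 = 8.044943


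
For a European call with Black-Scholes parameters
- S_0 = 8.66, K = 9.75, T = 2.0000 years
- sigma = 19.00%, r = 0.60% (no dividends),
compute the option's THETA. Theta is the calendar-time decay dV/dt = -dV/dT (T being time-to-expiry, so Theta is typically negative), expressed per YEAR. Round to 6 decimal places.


d1 = -0.2621972876; d2 = -0.5308978645
phi(d1) = 0.3854621627; exp(-qT) = 1.0000000000; exp(-rT) = 0.9880717129
Theta = -S*exp(-qT)*phi(d1)*sigma/(2*sqrt(T)) - r*K*exp(-rT)*N(d2) + q*S*exp(-qT)*N(d1)
N(d1) = 0.3965846722; N(d2) = 0.2977447789; sqrt(T) = 1.4142135624
Term 1 = -8.6600 * 1.0000000000 * 0.3854621627 * 0.1900 / (2 * 1.4142135624) = -0.2242375053
Term 2 = -0.0060 * 9.7500 * 0.9880717129 * 0.2977447789 = -0.0172103018
Term 3 = 0 (no dividend yield, q = 0)
Theta = -0.2242375053 + (-0.0172103018) + (0.0000000000) = -0.241448

Answer: Theta = -0.241448


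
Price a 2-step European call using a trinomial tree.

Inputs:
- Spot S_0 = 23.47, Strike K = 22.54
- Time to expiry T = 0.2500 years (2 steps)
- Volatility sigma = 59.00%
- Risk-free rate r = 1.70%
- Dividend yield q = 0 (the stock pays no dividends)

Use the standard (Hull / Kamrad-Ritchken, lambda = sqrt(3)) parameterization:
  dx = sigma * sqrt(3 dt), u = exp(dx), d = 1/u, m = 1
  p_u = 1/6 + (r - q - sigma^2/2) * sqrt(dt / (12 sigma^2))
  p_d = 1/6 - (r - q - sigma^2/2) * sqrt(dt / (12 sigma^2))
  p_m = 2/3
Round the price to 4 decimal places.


dt = T/N = 0.125000; dx = sigma*sqrt(3*dt) = 0.361300
u = exp(dx) = 1.435194; d = 1/u = 0.696770
p_u = 0.139499, p_m = 0.666667, p_d = 0.193834
Discount per step: exp(-r*dt) = 0.997877
Stock lattice S(k, j) with j the centered position index:
  k=0: S(0,+0) = 23.4700
  k=1: S(1,-1) = 16.3532; S(1,+0) = 23.4700; S(1,+1) = 33.6840
  k=2: S(2,-2) = 11.3944; S(2,-1) = 16.3532; S(2,+0) = 23.4700; S(2,+1) = 33.6840; S(2,+2) = 48.3431
Terminal payoffs V(N, j) = max(S_T - K, 0):
  V(2,-2) = 0.000000; V(2,-1) = 0.000000; V(2,+0) = 0.930000; V(2,+1) = 11.143993; V(2,+2) = 25.803051
Backward induction: V(k, j) = exp(-r*dt) * [p_u * V(k+1, j+1) + p_m * V(k+1, j) + p_d * V(k+1, j-1)]
  V(1,-1) = exp(-r*dt) * [p_u*0.930000 + p_m*0.000000 + p_d*0.000000] = 0.129459
  V(1,+0) = exp(-r*dt) * [p_u*11.143993 + p_m*0.930000 + p_d*0.000000] = 2.169961
  V(1,+1) = exp(-r*dt) * [p_u*25.803051 + p_m*11.143993 + p_d*0.930000] = 11.185304
  V(0,+0) = exp(-r*dt) * [p_u*11.185304 + p_m*2.169961 + p_d*0.129459] = 3.025638

Answer: Price = V(0,0) = 3.0256


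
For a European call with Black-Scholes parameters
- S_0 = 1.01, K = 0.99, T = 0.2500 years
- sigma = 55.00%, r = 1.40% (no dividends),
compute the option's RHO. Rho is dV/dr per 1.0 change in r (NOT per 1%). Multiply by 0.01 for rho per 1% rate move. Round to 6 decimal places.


d1 = 0.2229569698; d2 = -0.0520430302
phi(d1) = 0.3891488198; exp(-qT) = 1.0000000000; exp(-rT) = 0.9965061179
N(d2) = 0.4792472034
Rho = K*T*exp(-rT)*N(d2) = 0.9900 * 0.2500 * 0.9965061179 * 0.4792472034 = 0.118199

Answer: Rho = 0.118199


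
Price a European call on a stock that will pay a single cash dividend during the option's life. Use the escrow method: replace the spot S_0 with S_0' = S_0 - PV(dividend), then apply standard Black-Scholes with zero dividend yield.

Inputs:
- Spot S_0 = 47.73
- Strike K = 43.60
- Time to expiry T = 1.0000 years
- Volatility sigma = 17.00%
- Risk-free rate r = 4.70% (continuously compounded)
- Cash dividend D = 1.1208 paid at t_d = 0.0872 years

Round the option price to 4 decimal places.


PV(D) = D * exp(-r * t_d) = 1.1208 * 0.99590999 = 1.11621591
S_0' = S_0 - PV(D) = 47.7300 - 1.11621591 = 46.61378409
d1 = (ln(S_0'/K) + (r + sigma^2/2)*T) / (sigma*sqrt(T)) = 0.75464202
d2 = d1 - sigma*sqrt(T) = 0.58464202
exp(-rT) = 0.95408740
N(d1) = 0.77476810; N(d2) = 0.72060578
C = S_0' * N(d1) - K * exp(-rT) * N(d2) = 46.61378409 * 0.77476810 - 43.6000 * 0.95408740 * 0.72060578 = 6.1390

Answer: Price = 6.1390


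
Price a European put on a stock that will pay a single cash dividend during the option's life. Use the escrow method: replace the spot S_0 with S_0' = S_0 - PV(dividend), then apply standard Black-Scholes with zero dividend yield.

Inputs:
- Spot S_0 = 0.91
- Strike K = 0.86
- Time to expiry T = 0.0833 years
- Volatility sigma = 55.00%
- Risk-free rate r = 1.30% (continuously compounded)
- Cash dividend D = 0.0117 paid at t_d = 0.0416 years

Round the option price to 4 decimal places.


Answer: Price = 0.0381

Derivation:
PV(D) = D * exp(-r * t_d) = 0.0117 * 0.99945935 = 0.01169367
S_0' = S_0 - PV(D) = 0.9100 - 0.01169367 = 0.89830633
d1 = (ln(S_0'/K) + (r + sigma^2/2)*T) / (sigma*sqrt(T)) = 0.36072144
d2 = d1 - sigma*sqrt(T) = 0.20198188
exp(-rT) = 0.99891769
N(-d1) = 0.35915385; N(-d2) = 0.41996545
P = K * exp(-rT) * N(-d2) - S_0' * N(-d1) = 0.8600 * 0.99891769 * 0.41996545 - 0.89830633 * 0.35915385 = 0.0381


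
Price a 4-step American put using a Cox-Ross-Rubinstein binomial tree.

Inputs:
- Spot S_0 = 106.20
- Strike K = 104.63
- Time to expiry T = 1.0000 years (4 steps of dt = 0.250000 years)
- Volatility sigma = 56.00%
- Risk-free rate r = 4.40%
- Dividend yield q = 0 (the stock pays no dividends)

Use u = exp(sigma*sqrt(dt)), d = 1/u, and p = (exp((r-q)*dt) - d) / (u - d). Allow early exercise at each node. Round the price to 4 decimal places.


dt = T/N = 0.250000
u = exp(sigma*sqrt(dt)) = 1.323130; d = 1/u = 0.755784
p = (exp((r-q)*dt) - d) / (u - d) = 0.449949
Discount per step: exp(-r*dt) = 0.989060
Stock lattice S(k, i) with i counting down-moves:
  k=0: S(0,0) = 106.2000
  k=1: S(1,0) = 140.5164; S(1,1) = 80.2642
  k=2: S(2,0) = 185.9214; S(2,1) = 106.2000; S(2,2) = 60.6624
  k=3: S(3,0) = 245.9982; S(3,1) = 140.5164; S(3,2) = 80.2642; S(3,3) = 45.8477
  k=4: S(4,0) = 325.4875; S(4,1) = 185.9214; S(4,2) = 106.2000; S(4,3) = 60.6624; S(4,4) = 34.6509
Terminal payoffs V(N, i) = max(K - S_T, 0):
  V(4,0) = 0.000000; V(4,1) = 0.000000; V(4,2) = 0.000000; V(4,3) = 43.967597; V(4,4) = 69.979086
Backward induction: V(k, i) = exp(-r*dt) * [p * V(k+1, i) + (1-p) * V(k+1, i+1)]; then take max(V_cont, immediate exercise) for American.
  V(3,0) = exp(-r*dt) * [p*0.000000 + (1-p)*0.000000] = 0.000000; exercise = 0.000000; V(3,0) = max -> 0.000000
  V(3,1) = exp(-r*dt) * [p*0.000000 + (1-p)*0.000000] = 0.000000; exercise = 0.000000; V(3,1) = max -> 0.000000
  V(3,2) = exp(-r*dt) * [p*0.000000 + (1-p)*43.967597] = 23.919836; exercise = 24.365767; V(3,2) = max -> 24.365767
  V(3,3) = exp(-r*dt) * [p*43.967597 + (1-p)*69.979086] = 57.637719; exercise = 58.782342; V(3,3) = max -> 58.782342
  V(2,0) = exp(-r*dt) * [p*0.000000 + (1-p)*0.000000] = 0.000000; exercise = 0.000000; V(2,0) = max -> 0.000000
  V(2,1) = exp(-r*dt) * [p*0.000000 + (1-p)*24.365767] = 13.255788; exercise = 0.000000; V(2,1) = max -> 13.255788
  V(2,2) = exp(-r*dt) * [p*24.365767 + (1-p)*58.782342] = 42.822974; exercise = 43.967597; V(2,2) = max -> 43.967597
  V(1,0) = exp(-r*dt) * [p*0.000000 + (1-p)*13.255788] = 7.211590; exercise = 0.000000; V(1,0) = max -> 7.211590
  V(1,1) = exp(-r*dt) * [p*13.255788 + (1-p)*43.967597] = 29.819020; exercise = 24.365767; V(1,1) = max -> 29.819020
  V(0,0) = exp(-r*dt) * [p*7.211590 + (1-p)*29.819020] = 19.431891; exercise = 0.000000; V(0,0) = max -> 19.431891

Answer: Price = V(0,0) = 19.4319


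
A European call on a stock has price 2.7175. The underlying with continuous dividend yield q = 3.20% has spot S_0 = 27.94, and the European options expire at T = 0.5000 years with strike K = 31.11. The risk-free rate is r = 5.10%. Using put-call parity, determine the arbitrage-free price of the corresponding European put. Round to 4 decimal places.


Answer: Put price = 5.5477

Derivation:
Put-call parity: C - P = S_0 * exp(-qT) - K * exp(-rT).
S_0 * exp(-qT) = 27.9400 * 0.98412732 = 27.49651732
K * exp(-rT) = 31.1100 * 0.97482238 = 30.32672421
P = C - S*exp(-qT) + K*exp(-rT)
P = 2.7175 - 27.49651732 + 30.32672421 = 5.5477


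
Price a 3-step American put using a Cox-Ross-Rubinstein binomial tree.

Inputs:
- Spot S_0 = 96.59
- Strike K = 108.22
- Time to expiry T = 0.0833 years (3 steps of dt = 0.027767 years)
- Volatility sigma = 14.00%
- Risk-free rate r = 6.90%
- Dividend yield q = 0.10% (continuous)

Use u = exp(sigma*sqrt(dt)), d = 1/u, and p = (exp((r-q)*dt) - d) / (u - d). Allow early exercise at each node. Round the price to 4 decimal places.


Answer: Price = V(0,0) = 11.6300

Derivation:
dt = T/N = 0.027767
u = exp(sigma*sqrt(dt)) = 1.023603; d = 1/u = 0.976941
p = (exp((r-q)*dt) - d) / (u - d) = 0.534671
Discount per step: exp(-r*dt) = 0.998086
Stock lattice S(k, i) with i counting down-moves:
  k=0: S(0,0) = 96.5900
  k=1: S(1,0) = 98.8698; S(1,1) = 94.3628
  k=2: S(2,0) = 101.2034; S(2,1) = 96.5900; S(2,2) = 92.1869
  k=3: S(3,0) = 103.5921; S(3,1) = 98.8698; S(3,2) = 94.3628; S(3,3) = 90.0612
Terminal payoffs V(N, i) = max(K - S_T, 0):
  V(3,0) = 4.627885; V(3,1) = 9.350195; V(3,2) = 13.857236; V(3,3) = 18.158820
Backward induction: V(k, i) = exp(-r*dt) * [p * V(k+1, i) + (1-p) * V(k+1, i+1)]; then take max(V_cont, immediate exercise) for American.
  V(2,0) = exp(-r*dt) * [p*4.627885 + (1-p)*9.350195] = 6.812250; exercise = 7.016580; V(2,0) = max -> 7.016580
  V(2,1) = exp(-r*dt) * [p*9.350195 + (1-p)*13.857236] = 11.425542; exercise = 11.630000; V(2,1) = max -> 11.630000
  V(2,2) = exp(-r*dt) * [p*13.857236 + (1-p)*18.158820] = 15.828534; exercise = 16.033114; V(2,2) = max -> 16.033114
  V(1,0) = exp(-r*dt) * [p*7.016580 + (1-p)*11.630000] = 9.145800; exercise = 9.350195; V(1,0) = max -> 9.350195
  V(1,1) = exp(-r*dt) * [p*11.630000 + (1-p)*16.033114] = 13.652716; exercise = 13.857236; V(1,1) = max -> 13.857236
  V(0,0) = exp(-r*dt) * [p*9.350195 + (1-p)*13.857236] = 11.425542; exercise = 11.630000; V(0,0) = max -> 11.630000


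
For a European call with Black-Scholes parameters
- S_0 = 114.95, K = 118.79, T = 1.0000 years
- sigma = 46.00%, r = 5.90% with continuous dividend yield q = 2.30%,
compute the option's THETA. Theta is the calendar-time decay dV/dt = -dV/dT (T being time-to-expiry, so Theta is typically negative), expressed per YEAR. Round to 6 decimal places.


Answer: Theta = -11.208982

Derivation:
d1 = 0.2368261368; d2 = -0.2231738632
phi(d1) = 0.3879100319; exp(-qT) = 0.9772624838; exp(-rT) = 0.9427067692
Theta = -S*exp(-qT)*phi(d1)*sigma/(2*sqrt(T)) - r*K*exp(-rT)*N(d2) + q*S*exp(-qT)*N(d1)
N(d1) = 0.5936041630; N(d2) = 0.4117000965; sqrt(T) = 1.0000000000
Term 1 = -114.9500 * 0.9772624838 * 0.3879100319 * 0.4600 / (2 * 1.0000000000) = -10.0225688834
Term 2 = -0.0590 * 118.7900 * 0.9427067692 * 0.4117000965 = -2.7201289233
Term 3 = 0.0230 * 114.9500 * 0.9772624838 * 0.5936041630 = 1.5337161001
Theta = -10.0225688834 + (-2.7201289233) + (1.5337161001) = -11.208982


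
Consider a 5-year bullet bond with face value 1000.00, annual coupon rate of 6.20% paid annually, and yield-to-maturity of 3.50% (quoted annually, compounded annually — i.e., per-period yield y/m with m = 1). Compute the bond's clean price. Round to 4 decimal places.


Answer: Price = 1121.9064

Derivation:
Coupon per period c = face * coupon_rate / m = 62.000000
Periods per year m = 1; per-period yield y/m = 0.035000
Number of cashflows N = 5
Cashflows (t years, CF_t, discount factor 1/(1+y/m)^(m*t), PV):
  t = 1.0000: CF_t = 62.000000, DF = 0.966184, PV = 59.903382
  t = 2.0000: CF_t = 62.000000, DF = 0.933511, PV = 57.877663
  t = 3.0000: CF_t = 62.000000, DF = 0.901943, PV = 55.920448
  t = 4.0000: CF_t = 62.000000, DF = 0.871442, PV = 54.029418
  t = 5.0000: CF_t = 1062.000000, DF = 0.841973, PV = 894.175503
Price P = sum_t PV_t = 1121.906414


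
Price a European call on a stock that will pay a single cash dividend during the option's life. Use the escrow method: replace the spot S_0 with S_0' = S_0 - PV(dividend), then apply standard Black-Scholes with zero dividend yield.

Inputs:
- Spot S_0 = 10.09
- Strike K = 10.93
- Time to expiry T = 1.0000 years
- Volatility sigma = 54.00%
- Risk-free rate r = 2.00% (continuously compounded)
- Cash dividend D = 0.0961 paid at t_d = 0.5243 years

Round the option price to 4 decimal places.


Answer: Price = 1.8622

Derivation:
PV(D) = D * exp(-r * t_d) = 0.0961 * 0.98956879 = 0.09509756
S_0' = S_0 - PV(D) = 10.0900 - 0.09509756 = 9.99490244
d1 = (ln(S_0'/K) + (r + sigma^2/2)*T) / (sigma*sqrt(T)) = 0.14141464
d2 = d1 - sigma*sqrt(T) = -0.39858536
exp(-rT) = 0.98019867
N(d1) = 0.55622880; N(d2) = 0.34509937
C = S_0' * N(d1) - K * exp(-rT) * N(d2) = 9.99490244 * 0.55622880 - 10.9300 * 0.98019867 * 0.34509937 = 1.8622


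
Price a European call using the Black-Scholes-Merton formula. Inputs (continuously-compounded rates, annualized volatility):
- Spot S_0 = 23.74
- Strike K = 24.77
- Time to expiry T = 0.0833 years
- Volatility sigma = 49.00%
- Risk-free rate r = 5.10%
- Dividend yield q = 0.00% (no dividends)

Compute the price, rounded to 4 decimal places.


Answer: Price = 0.9513

Derivation:
d1 = (ln(S/K) + (r - q + 0.5*sigma^2) * T) / (sigma * sqrt(T)) = -0.19956785
d2 = d1 - sigma * sqrt(T) = -0.34099038
exp(-rT) = 0.99576071; exp(-qT) = 1.00000000
C = S_0 * exp(-qT) * N(d1) - K * exp(-rT) * N(d2)
N(d1) = 0.42090929; N(d2) = 0.36655541
C = 23.7400 * 1.00000000 * 0.42090929 - 24.7700 * 0.99576071 * 0.36655541 = 0.9513


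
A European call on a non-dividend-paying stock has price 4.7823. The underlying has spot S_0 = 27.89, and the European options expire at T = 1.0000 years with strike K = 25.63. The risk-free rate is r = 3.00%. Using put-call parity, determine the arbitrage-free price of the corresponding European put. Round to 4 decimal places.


Answer: Put price = 1.7648

Derivation:
Put-call parity: C - P = S_0 * exp(-qT) - K * exp(-rT).
S_0 * exp(-qT) = 27.8900 * 1.00000000 = 27.89000000
K * exp(-rT) = 25.6300 * 0.97044553 = 24.87251902
P = C - S*exp(-qT) + K*exp(-rT)
P = 4.7823 - 27.89000000 + 24.87251902 = 1.7648


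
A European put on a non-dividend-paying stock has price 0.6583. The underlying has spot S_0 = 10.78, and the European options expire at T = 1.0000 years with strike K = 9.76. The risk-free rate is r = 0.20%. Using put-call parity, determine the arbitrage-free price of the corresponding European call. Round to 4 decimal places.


Answer: Call price = 1.6978

Derivation:
Put-call parity: C - P = S_0 * exp(-qT) - K * exp(-rT).
S_0 * exp(-qT) = 10.7800 * 1.00000000 = 10.78000000
K * exp(-rT) = 9.7600 * 0.99800200 = 9.74049951
C = P + S*exp(-qT) - K*exp(-rT)
C = 0.6583 + 10.78000000 - 9.74049951 = 1.6978
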